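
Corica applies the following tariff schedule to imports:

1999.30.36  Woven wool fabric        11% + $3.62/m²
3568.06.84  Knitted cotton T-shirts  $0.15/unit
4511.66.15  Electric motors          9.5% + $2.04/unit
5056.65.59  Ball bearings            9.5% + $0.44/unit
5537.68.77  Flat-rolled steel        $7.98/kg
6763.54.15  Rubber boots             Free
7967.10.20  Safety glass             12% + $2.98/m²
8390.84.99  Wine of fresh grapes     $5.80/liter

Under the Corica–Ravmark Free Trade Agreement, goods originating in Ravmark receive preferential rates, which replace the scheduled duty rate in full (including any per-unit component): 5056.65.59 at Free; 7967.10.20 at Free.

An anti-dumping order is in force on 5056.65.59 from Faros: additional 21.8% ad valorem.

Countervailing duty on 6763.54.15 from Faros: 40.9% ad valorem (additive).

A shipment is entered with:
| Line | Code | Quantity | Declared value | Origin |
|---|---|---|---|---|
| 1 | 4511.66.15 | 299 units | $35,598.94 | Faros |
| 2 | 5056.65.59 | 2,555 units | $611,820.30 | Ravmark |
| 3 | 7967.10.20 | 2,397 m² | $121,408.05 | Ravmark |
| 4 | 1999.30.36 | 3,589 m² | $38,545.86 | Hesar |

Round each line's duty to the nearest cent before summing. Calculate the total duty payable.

Line 1 (4511.66.15, Faros, 299 units, $35,598.94):
Base rate for 4511.66.15 is 9.5% + $2.04/unit.
Duty = $35,598.94 × 9.5% + 299 × $2.04 = $3,991.86.
Line 2 (5056.65.59, Ravmark, 2,555 units, $611,820.30):
Base rate for 5056.65.59 is 9.5% + $0.44/unit.
Origin Ravmark qualifies under the Corica–Ravmark agreement and 5056.65.59 is covered: preferential rate Free applies instead.
The additional-duty order on 5056.65.59 targets Faros, not Ravmark; it does not apply.
Duty = $611,820.30 × 0% = $0.00.
Line 3 (7967.10.20, Ravmark, 2,397 m², $121,408.05):
Base rate for 7967.10.20 is 12% + $2.98/m².
Origin Ravmark qualifies under the Corica–Ravmark agreement and 7967.10.20 is covered: preferential rate Free applies instead.
Duty = $121,408.05 × 0% = $0.00.
Line 4 (1999.30.36, Hesar, 3,589 m², $38,545.86):
Base rate for 1999.30.36 is 11% + $3.62/m².
Duty = $38,545.86 × 11% + 3,589 × $3.62 = $17,232.22.
Total = $3,991.86 + $0.00 + $0.00 + $17,232.22 = $21,224.08.

$21,224.08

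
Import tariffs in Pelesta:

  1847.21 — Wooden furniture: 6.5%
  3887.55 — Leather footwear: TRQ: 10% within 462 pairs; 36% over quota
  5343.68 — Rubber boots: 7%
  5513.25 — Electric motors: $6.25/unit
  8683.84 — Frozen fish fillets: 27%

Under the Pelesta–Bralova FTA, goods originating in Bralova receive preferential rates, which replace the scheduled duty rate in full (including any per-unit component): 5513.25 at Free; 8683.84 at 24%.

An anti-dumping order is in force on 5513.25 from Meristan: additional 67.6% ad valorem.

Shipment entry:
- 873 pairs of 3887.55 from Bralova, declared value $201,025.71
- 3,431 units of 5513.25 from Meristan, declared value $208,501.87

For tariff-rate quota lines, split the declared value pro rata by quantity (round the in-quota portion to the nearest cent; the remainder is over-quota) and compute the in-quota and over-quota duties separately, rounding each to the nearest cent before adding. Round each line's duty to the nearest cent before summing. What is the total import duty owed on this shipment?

Line 1 (3887.55, Bralova, 873 pairs, $201,025.71):
Code 3887.55 is under a tariff-rate quota (threshold 462 pairs). In-quota: 462 pairs at 10%; over-quota: 411 pairs at 36%.
Pro-rata value split: in-quota = $201,025.71 × 462/873 = $106,384.74; over-quota = $201,025.71 − $106,384.74 = $94,640.97.
In-quota duty = $106,384.74 × 10% = $10,638.47. Over-quota duty = $94,640.97 × 36% = $34,070.75.
Line duty = $10,638.47 + $34,070.75 = $44,709.22.
Line 2 (5513.25, Meristan, 3,431 units, $208,501.87):
Base rate for 5513.25 is $6.25/unit.
5513.25 has an FTA preferential rate, but origin Meristan is not Bralova; base rate stands.
Additional duty on 5513.25 from Meristan: +67.6% ad valorem. Applied ad valorem rate = 67.6%.
Duty = $208,501.87 × 67.6% + 3,431 × $6.25 = $162,391.01.
Total = $44,709.22 + $162,391.01 = $207,100.23.

$207,100.23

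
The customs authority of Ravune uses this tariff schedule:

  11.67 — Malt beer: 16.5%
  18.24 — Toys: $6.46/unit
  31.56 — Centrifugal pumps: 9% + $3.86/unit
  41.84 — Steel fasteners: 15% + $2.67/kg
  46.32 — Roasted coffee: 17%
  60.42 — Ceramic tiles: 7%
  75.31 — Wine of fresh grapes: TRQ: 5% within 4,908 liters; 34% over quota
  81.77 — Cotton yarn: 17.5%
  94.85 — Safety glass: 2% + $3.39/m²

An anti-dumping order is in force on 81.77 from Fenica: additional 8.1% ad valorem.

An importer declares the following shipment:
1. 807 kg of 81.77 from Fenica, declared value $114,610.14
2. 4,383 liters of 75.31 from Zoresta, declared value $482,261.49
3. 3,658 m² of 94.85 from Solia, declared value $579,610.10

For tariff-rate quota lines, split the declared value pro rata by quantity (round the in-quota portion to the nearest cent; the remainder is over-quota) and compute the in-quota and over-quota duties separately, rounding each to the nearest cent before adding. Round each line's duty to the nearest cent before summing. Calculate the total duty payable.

$77,446.09

Line 1 (81.77, Fenica, 807 kg, $114,610.14):
Base rate for 81.77 is 17.5%.
Additional duty on 81.77 from Fenica: +8.1%. Applied ad valorem rate: 17.5% + 8.1% = 25.6%.
Duty = $114,610.14 × 25.6% = $29,340.20.
Line 2 (75.31, Zoresta, 4,383 liters, $482,261.49):
Code 75.31 is under a tariff-rate quota (threshold 4,908 liters). Quantity 4,383 liters is within the quota, so the in-quota rate 5% applies to the full value.
Duty = $482,261.49 × 5% = $24,113.07.
Line 3 (94.85, Solia, 3,658 m², $579,610.10):
Base rate for 94.85 is 2% + $3.39/m².
Duty = $579,610.10 × 2% + 3,658 × $3.39 = $23,992.82.
Total = $29,340.20 + $24,113.07 + $23,992.82 = $77,446.09.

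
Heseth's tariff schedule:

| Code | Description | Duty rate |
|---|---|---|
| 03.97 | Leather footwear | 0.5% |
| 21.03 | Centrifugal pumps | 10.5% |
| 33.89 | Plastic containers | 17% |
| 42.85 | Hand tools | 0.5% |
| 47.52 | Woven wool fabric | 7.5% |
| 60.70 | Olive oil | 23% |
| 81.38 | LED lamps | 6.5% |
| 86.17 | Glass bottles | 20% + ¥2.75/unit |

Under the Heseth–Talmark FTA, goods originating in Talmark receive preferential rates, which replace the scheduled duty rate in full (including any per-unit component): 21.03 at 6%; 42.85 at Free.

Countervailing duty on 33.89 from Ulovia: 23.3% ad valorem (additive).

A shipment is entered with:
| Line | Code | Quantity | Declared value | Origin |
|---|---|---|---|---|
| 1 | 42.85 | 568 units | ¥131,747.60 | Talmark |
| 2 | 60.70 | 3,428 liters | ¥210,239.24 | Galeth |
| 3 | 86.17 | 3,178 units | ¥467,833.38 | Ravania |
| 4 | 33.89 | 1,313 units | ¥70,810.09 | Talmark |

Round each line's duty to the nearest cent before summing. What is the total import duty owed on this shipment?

Line 1 (42.85, Talmark, 568 units, ¥131,747.60):
Base rate for 42.85 is 0.5%.
Origin Talmark qualifies under the Heseth–Talmark agreement and 42.85 is covered: preferential rate Free applies instead.
Duty = ¥131,747.60 × 0% = ¥0.00.
Line 2 (60.70, Galeth, 3,428 liters, ¥210,239.24):
Base rate for 60.70 is 23%.
Duty = ¥210,239.24 × 23% = ¥48,355.03.
Line 3 (86.17, Ravania, 3,178 units, ¥467,833.38):
Base rate for 86.17 is 20% + ¥2.75/unit.
Duty = ¥467,833.38 × 20% + 3,178 × ¥2.75 = ¥102,306.18.
Line 4 (33.89, Talmark, 1,313 units, ¥70,810.09):
Base rate for 33.89 is 17%.
Origin Talmark is the FTA partner but 33.89 is not on the preference list; base rate stands.
The additional-duty order on 33.89 targets Ulovia, not Talmark; it does not apply.
Duty = ¥70,810.09 × 17% = ¥12,037.72.
Total = ¥0.00 + ¥48,355.03 + ¥102,306.18 + ¥12,037.72 = ¥162,698.93.

¥162,698.93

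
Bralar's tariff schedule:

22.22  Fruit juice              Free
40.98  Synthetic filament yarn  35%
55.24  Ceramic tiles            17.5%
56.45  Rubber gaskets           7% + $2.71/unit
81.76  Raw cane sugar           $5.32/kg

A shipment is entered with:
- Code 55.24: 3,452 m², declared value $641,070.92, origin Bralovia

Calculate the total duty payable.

$112,187.41

Line 1 (55.24, Bralovia, 3,452 m², $641,070.92):
Base rate for 55.24 is 17.5%.
Duty = $641,070.92 × 17.5% = $112,187.41.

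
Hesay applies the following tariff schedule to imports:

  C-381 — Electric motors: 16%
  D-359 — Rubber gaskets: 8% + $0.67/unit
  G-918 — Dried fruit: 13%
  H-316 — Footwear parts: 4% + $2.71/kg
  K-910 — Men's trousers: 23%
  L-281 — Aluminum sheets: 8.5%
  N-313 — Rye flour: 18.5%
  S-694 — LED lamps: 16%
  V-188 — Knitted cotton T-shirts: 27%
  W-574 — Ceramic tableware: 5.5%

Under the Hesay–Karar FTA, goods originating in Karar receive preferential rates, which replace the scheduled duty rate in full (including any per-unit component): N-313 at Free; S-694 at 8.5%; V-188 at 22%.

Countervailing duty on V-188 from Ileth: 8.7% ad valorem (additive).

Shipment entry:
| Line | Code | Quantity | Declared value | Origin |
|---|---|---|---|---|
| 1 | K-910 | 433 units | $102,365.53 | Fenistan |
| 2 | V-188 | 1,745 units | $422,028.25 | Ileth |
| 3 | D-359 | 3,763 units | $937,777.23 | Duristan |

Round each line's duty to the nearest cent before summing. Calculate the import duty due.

$251,751.55

Line 1 (K-910, Fenistan, 433 units, $102,365.53):
Base rate for K-910 is 23%.
Duty = $102,365.53 × 23% = $23,544.07.
Line 2 (V-188, Ileth, 1,745 units, $422,028.25):
Base rate for V-188 is 27%.
V-188 has an FTA preferential rate, but origin Ileth is not Karar; base rate stands.
Additional duty on V-188 from Ileth: +8.7%. Applied ad valorem rate: 27% + 8.7% = 35.7%.
Duty = $422,028.25 × 35.7% = $150,664.09.
Line 3 (D-359, Duristan, 3,763 units, $937,777.23):
Base rate for D-359 is 8% + $0.67/unit.
Duty = $937,777.23 × 8% + 3,763 × $0.67 = $77,543.39.
Total = $23,544.07 + $150,664.09 + $77,543.39 = $251,751.55.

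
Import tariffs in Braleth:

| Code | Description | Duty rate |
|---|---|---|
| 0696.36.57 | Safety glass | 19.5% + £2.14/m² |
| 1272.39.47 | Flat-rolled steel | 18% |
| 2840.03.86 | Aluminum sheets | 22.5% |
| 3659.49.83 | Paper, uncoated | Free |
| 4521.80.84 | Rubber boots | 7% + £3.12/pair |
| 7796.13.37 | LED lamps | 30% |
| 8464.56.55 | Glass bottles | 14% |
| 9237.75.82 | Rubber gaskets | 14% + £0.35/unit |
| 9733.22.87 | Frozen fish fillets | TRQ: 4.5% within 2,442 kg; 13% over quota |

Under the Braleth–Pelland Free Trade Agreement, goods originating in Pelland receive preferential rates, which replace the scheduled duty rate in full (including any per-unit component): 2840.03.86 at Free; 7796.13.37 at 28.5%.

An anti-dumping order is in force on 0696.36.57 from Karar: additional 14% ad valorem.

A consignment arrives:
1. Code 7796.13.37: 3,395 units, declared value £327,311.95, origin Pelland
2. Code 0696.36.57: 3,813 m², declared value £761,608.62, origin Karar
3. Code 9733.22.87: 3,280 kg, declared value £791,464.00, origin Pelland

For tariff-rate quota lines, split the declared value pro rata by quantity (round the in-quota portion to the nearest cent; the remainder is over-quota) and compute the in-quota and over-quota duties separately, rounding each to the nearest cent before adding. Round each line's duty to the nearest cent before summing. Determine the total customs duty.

£409,386.30

Line 1 (7796.13.37, Pelland, 3,395 units, £327,311.95):
Base rate for 7796.13.37 is 30%.
Origin Pelland qualifies under the Braleth–Pelland agreement and 7796.13.37 is covered: preferential rate 28.5% applies instead.
Duty = £327,311.95 × 28.5% = £93,283.91.
Line 2 (0696.36.57, Karar, 3,813 m², £761,608.62):
Base rate for 0696.36.57 is 19.5% + £2.14/m².
Additional duty on 0696.36.57 from Karar: +14%. Applied ad valorem rate: 19.5% + 14% = 33.5%.
Duty = £761,608.62 × 33.5% + 3,813 × £2.14 = £263,298.71.
Line 3 (9733.22.87, Pelland, 3,280 kg, £791,464.00):
Code 9733.22.87 is under a tariff-rate quota (threshold 2,442 kg). In-quota: 2,442 kg at 4.5%; over-quota: 838 kg at 13%.
Pro-rata value split: in-quota = £791,464.00 × 2,442/3,280 = £589,254.60; over-quota = £791,464.00 − £589,254.60 = £202,209.40.
In-quota duty = £589,254.60 × 4.5% = £26,516.46. Over-quota duty = £202,209.40 × 13% = £26,287.22.
Line duty = £26,516.46 + £26,287.22 = £52,803.68.
Total = £93,283.91 + £263,298.71 + £52,803.68 = £409,386.30.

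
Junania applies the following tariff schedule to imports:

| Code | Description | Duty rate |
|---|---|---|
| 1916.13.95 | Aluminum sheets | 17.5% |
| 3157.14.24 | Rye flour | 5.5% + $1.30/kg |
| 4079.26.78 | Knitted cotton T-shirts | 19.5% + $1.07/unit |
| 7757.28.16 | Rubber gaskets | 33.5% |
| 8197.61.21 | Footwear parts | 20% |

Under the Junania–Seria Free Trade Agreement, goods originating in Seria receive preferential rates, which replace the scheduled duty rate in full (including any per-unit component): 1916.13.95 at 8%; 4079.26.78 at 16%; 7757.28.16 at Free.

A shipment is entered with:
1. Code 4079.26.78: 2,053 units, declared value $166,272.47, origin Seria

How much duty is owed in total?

$26,603.60

Line 1 (4079.26.78, Seria, 2,053 units, $166,272.47):
Base rate for 4079.26.78 is 19.5% + $1.07/unit.
Origin Seria qualifies under the Junania–Seria agreement and 4079.26.78 is covered: preferential rate 16% applies instead.
Duty = $166,272.47 × 16% = $26,603.60.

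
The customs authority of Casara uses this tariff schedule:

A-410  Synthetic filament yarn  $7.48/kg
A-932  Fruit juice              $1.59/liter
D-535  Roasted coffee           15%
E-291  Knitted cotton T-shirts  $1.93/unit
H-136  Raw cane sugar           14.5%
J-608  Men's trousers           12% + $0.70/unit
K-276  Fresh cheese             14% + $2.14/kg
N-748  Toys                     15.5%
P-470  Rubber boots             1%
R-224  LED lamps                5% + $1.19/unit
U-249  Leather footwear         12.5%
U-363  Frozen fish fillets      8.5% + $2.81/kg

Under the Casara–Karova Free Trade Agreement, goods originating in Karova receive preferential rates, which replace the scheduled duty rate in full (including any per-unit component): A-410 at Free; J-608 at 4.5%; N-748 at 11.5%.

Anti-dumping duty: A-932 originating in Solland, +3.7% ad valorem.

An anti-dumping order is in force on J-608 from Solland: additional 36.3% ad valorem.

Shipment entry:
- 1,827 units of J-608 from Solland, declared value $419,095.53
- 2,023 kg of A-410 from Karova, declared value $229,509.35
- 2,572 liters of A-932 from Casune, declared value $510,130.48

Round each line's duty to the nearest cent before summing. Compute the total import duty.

$207,791.52

Line 1 (J-608, Solland, 1,827 units, $419,095.53):
Base rate for J-608 is 12% + $0.70/unit.
J-608 has an FTA preferential rate, but origin Solland is not Karova; base rate stands.
Additional duty on J-608 from Solland: +36.3%. Applied ad valorem rate: 12% + 36.3% = 48.3%.
Duty = $419,095.53 × 48.3% + 1,827 × $0.70 = $203,702.04.
Line 2 (A-410, Karova, 2,023 kg, $229,509.35):
Base rate for A-410 is $7.48/kg.
Origin Karova qualifies under the Casara–Karova agreement and A-410 is covered: preferential rate Free applies instead.
Duty = $229,509.35 × 0% = $0.00.
Line 3 (A-932, Casune, 2,572 liters, $510,130.48):
Base rate for A-932 is $1.59/liter.
The additional-duty order on A-932 targets Solland, not Casune; it does not apply.
Duty = 2,572 × $1.59 = $4,089.48.
Total = $203,702.04 + $0.00 + $4,089.48 = $207,791.52.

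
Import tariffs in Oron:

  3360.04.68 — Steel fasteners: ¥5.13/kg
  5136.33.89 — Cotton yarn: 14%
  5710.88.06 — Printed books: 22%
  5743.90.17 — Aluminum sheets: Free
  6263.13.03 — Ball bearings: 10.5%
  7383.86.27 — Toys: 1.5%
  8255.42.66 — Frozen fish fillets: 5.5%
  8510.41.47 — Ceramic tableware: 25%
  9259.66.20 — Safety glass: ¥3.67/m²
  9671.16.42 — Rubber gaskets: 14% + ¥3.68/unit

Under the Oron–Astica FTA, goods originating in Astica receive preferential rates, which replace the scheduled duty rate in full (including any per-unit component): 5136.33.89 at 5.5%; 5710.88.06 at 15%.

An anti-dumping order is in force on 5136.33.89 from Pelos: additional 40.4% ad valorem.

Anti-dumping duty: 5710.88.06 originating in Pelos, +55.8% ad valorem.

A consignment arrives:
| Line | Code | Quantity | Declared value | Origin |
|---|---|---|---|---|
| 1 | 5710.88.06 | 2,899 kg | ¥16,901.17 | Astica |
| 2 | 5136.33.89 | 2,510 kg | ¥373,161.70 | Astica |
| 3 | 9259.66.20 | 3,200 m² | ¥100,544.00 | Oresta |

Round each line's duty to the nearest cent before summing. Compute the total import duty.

Line 1 (5710.88.06, Astica, 2,899 kg, ¥16,901.17):
Base rate for 5710.88.06 is 22%.
Origin Astica qualifies under the Oron–Astica agreement and 5710.88.06 is covered: preferential rate 15% applies instead.
The additional-duty order on 5710.88.06 targets Pelos, not Astica; it does not apply.
Duty = ¥16,901.17 × 15% = ¥2,535.18.
Line 2 (5136.33.89, Astica, 2,510 kg, ¥373,161.70):
Base rate for 5136.33.89 is 14%.
Origin Astica qualifies under the Oron–Astica agreement and 5136.33.89 is covered: preferential rate 5.5% applies instead.
The additional-duty order on 5136.33.89 targets Pelos, not Astica; it does not apply.
Duty = ¥373,161.70 × 5.5% = ¥20,523.89.
Line 3 (9259.66.20, Oresta, 3,200 m², ¥100,544.00):
Base rate for 9259.66.20 is ¥3.67/m².
Duty = 3,200 × ¥3.67 = ¥11,744.00.
Total = ¥2,535.18 + ¥20,523.89 + ¥11,744.00 = ¥34,803.07.

¥34,803.07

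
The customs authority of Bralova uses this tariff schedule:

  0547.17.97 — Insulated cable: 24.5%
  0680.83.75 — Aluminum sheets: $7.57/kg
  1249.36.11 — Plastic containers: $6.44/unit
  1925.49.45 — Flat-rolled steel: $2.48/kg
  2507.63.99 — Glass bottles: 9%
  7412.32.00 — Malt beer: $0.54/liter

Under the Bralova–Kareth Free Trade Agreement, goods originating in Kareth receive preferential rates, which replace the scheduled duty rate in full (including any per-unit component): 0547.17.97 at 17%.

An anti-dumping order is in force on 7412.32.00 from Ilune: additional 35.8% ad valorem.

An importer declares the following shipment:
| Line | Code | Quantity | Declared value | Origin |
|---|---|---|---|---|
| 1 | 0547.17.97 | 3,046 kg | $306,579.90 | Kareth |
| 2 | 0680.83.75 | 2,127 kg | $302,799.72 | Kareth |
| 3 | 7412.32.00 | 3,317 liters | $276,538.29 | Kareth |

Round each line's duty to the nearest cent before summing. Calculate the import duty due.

Line 1 (0547.17.97, Kareth, 3,046 kg, $306,579.90):
Base rate for 0547.17.97 is 24.5%.
Origin Kareth qualifies under the Bralova–Kareth agreement and 0547.17.97 is covered: preferential rate 17% applies instead.
Duty = $306,579.90 × 17% = $52,118.58.
Line 2 (0680.83.75, Kareth, 2,127 kg, $302,799.72):
Base rate for 0680.83.75 is $7.57/kg.
Origin Kareth is the FTA partner but 0680.83.75 is not on the preference list; base rate stands.
Duty = 2,127 × $7.57 = $16,101.39.
Line 3 (7412.32.00, Kareth, 3,317 liters, $276,538.29):
Base rate for 7412.32.00 is $0.54/liter.
Origin Kareth is the FTA partner but 7412.32.00 is not on the preference list; base rate stands.
The additional-duty order on 7412.32.00 targets Ilune, not Kareth; it does not apply.
Duty = 3,317 × $0.54 = $1,791.18.
Total = $52,118.58 + $16,101.39 + $1,791.18 = $70,011.15.

$70,011.15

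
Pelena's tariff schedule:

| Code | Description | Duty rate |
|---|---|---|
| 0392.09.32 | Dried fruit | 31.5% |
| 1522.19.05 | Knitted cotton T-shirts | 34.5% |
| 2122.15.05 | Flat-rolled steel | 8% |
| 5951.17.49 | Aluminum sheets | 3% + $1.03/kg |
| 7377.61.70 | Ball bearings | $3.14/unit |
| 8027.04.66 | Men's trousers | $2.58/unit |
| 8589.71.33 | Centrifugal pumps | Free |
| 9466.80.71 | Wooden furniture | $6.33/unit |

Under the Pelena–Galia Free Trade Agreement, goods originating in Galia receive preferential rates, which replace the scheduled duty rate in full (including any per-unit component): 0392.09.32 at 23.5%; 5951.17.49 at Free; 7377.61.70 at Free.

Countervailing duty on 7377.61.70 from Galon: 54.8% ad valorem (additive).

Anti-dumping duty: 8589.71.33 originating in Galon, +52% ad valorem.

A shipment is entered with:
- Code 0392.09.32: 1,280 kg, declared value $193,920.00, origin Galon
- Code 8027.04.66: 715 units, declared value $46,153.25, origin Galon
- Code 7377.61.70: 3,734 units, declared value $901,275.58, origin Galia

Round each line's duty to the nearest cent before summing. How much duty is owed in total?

Line 1 (0392.09.32, Galon, 1,280 kg, $193,920.00):
Base rate for 0392.09.32 is 31.5%.
0392.09.32 has an FTA preferential rate, but origin Galon is not Galia; base rate stands.
Duty = $193,920.00 × 31.5% = $61,084.80.
Line 2 (8027.04.66, Galon, 715 units, $46,153.25):
Base rate for 8027.04.66 is $2.58/unit.
Duty = 715 × $2.58 = $1,844.70.
Line 3 (7377.61.70, Galia, 3,734 units, $901,275.58):
Base rate for 7377.61.70 is $3.14/unit.
Origin Galia qualifies under the Pelena–Galia agreement and 7377.61.70 is covered: preferential rate Free applies instead.
The additional-duty order on 7377.61.70 targets Galon, not Galia; it does not apply.
Duty = $901,275.58 × 0% = $0.00.
Total = $61,084.80 + $1,844.70 + $0.00 = $62,929.50.

$62,929.50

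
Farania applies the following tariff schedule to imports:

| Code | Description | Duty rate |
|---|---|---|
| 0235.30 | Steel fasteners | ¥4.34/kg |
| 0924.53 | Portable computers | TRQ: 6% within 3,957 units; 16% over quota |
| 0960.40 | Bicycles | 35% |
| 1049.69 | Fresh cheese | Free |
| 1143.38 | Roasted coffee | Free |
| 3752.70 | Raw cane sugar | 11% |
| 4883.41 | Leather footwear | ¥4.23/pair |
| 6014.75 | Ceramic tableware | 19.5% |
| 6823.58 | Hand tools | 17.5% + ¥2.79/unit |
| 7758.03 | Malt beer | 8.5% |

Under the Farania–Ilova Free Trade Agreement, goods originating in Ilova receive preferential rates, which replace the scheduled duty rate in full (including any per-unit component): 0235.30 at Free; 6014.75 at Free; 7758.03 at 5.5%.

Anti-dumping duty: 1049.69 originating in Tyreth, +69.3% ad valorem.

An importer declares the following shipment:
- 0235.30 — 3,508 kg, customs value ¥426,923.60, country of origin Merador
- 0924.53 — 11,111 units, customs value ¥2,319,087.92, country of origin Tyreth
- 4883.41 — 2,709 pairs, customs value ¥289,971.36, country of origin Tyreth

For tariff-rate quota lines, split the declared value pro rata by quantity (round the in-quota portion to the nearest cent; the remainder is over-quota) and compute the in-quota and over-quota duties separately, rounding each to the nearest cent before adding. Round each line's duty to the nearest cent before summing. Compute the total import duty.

¥315,147.35

Line 1 (0235.30, Merador, 3,508 kg, ¥426,923.60):
Base rate for 0235.30 is ¥4.34/kg.
0235.30 has an FTA preferential rate, but origin Merador is not Ilova; base rate stands.
Duty = 3,508 × ¥4.34 = ¥15,224.72.
Line 2 (0924.53, Tyreth, 11,111 units, ¥2,319,087.92):
Code 0924.53 is under a tariff-rate quota (threshold 3,957 units). In-quota: 3,957 units at 6%; over-quota: 7,154 units at 16%.
Pro-rata value split: in-quota = ¥2,319,087.92 × 3,957/11,111 = ¥825,905.04; over-quota = ¥2,319,087.92 − ¥825,905.04 = ¥1,493,182.88.
In-quota duty = ¥825,905.04 × 6% = ¥49,554.30. Over-quota duty = ¥1,493,182.88 × 16% = ¥238,909.26.
Line duty = ¥49,554.30 + ¥238,909.26 = ¥288,463.56.
Line 3 (4883.41, Tyreth, 2,709 pairs, ¥289,971.36):
Base rate for 4883.41 is ¥4.23/pair.
Duty = 2,709 × ¥4.23 = ¥11,459.07.
Total = ¥15,224.72 + ¥288,463.56 + ¥11,459.07 = ¥315,147.35.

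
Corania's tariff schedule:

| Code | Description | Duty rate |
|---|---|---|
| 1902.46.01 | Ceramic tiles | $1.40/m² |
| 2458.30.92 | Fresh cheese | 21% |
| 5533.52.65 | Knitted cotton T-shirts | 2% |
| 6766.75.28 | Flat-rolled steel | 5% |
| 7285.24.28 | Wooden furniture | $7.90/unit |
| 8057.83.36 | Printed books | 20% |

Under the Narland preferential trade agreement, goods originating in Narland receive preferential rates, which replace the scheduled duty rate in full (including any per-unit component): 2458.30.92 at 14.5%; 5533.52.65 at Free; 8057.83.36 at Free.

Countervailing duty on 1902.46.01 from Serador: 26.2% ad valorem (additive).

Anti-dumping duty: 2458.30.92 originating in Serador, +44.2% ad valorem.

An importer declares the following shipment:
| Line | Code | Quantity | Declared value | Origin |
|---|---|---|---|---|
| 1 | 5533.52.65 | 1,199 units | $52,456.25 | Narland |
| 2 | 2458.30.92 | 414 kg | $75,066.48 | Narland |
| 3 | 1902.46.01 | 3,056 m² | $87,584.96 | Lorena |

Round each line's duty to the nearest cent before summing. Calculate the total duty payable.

Line 1 (5533.52.65, Narland, 1,199 units, $52,456.25):
Base rate for 5533.52.65 is 2%.
Origin Narland qualifies under the Corania–Narland agreement and 5533.52.65 is covered: preferential rate Free applies instead.
Duty = $52,456.25 × 0% = $0.00.
Line 2 (2458.30.92, Narland, 414 kg, $75,066.48):
Base rate for 2458.30.92 is 21%.
Origin Narland qualifies under the Corania–Narland agreement and 2458.30.92 is covered: preferential rate 14.5% applies instead.
The additional-duty order on 2458.30.92 targets Serador, not Narland; it does not apply.
Duty = $75,066.48 × 14.5% = $10,884.64.
Line 3 (1902.46.01, Lorena, 3,056 m², $87,584.96):
Base rate for 1902.46.01 is $1.40/m².
The additional-duty order on 1902.46.01 targets Serador, not Lorena; it does not apply.
Duty = 3,056 × $1.40 = $4,278.40.
Total = $0.00 + $10,884.64 + $4,278.40 = $15,163.04.

$15,163.04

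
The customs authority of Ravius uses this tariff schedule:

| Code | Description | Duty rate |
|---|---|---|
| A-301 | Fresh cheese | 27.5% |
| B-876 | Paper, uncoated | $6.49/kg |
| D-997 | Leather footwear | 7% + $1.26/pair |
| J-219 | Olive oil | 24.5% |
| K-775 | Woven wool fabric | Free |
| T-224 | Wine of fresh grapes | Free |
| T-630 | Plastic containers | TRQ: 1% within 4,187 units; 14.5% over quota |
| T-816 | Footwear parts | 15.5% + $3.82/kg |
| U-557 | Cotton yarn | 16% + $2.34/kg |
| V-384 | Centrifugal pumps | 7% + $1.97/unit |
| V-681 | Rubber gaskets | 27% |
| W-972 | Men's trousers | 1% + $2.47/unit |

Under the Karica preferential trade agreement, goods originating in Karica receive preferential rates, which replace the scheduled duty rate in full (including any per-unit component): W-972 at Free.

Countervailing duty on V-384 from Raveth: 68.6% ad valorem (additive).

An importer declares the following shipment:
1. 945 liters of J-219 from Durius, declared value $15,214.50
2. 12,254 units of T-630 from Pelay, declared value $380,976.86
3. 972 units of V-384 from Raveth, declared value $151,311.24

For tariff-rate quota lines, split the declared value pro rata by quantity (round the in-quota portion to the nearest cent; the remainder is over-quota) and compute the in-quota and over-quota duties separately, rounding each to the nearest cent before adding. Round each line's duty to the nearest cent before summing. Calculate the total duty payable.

$157,701.87

Line 1 (J-219, Durius, 945 liters, $15,214.50):
Base rate for J-219 is 24.5%.
Duty = $15,214.50 × 24.5% = $3,727.55.
Line 2 (T-630, Pelay, 12,254 units, $380,976.86):
Code T-630 is under a tariff-rate quota (threshold 4,187 units). In-quota: 4,187 units at 1%; over-quota: 8,067 units at 14.5%.
Pro-rata value split: in-quota = $380,976.86 × 4,187/12,254 = $130,173.83; over-quota = $380,976.86 − $130,173.83 = $250,803.03.
In-quota duty = $130,173.83 × 1% = $1,301.74. Over-quota duty = $250,803.03 × 14.5% = $36,366.44.
Line duty = $1,301.74 + $36,366.44 = $37,668.18.
Line 3 (V-384, Raveth, 972 units, $151,311.24):
Base rate for V-384 is 7% + $1.97/unit.
Additional duty on V-384 from Raveth: +68.6%. Applied ad valorem rate: 7% + 68.6% = 75.6%.
Duty = $151,311.24 × 75.6% + 972 × $1.97 = $116,306.14.
Total = $3,727.55 + $37,668.18 + $116,306.14 = $157,701.87.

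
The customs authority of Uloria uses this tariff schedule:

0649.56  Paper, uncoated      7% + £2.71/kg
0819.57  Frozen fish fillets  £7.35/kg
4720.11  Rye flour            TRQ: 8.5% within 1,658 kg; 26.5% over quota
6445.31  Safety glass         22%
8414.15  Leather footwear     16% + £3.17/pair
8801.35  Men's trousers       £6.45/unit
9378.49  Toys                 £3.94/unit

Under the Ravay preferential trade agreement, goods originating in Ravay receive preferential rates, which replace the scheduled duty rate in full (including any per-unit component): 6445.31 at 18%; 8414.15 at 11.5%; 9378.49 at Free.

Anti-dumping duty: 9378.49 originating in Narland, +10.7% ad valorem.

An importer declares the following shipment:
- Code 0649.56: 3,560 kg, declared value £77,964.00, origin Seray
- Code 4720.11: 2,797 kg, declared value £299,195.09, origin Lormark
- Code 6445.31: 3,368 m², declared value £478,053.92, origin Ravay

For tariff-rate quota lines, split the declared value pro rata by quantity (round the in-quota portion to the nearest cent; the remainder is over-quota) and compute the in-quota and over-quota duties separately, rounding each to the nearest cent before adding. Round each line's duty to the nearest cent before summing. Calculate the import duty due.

£148,517.36

Line 1 (0649.56, Seray, 3,560 kg, £77,964.00):
Base rate for 0649.56 is 7% + £2.71/kg.
Duty = £77,964.00 × 7% + 3,560 × £2.71 = £15,105.08.
Line 2 (4720.11, Lormark, 2,797 kg, £299,195.09):
Code 4720.11 is under a tariff-rate quota (threshold 1,658 kg). In-quota: 1,658 kg at 8.5%; over-quota: 1,139 kg at 26.5%.
Pro-rata value split: in-quota = £299,195.09 × 1,658/2,797 = £177,356.26; over-quota = £299,195.09 − £177,356.26 = £121,838.83.
In-quota duty = £177,356.26 × 8.5% = £15,075.28. Over-quota duty = £121,838.83 × 26.5% = £32,287.29.
Line duty = £15,075.28 + £32,287.29 = £47,362.57.
Line 3 (6445.31, Ravay, 3,368 m², £478,053.92):
Base rate for 6445.31 is 22%.
Origin Ravay qualifies under the Uloria–Ravay agreement and 6445.31 is covered: preferential rate 18% applies instead.
Duty = £478,053.92 × 18% = £86,049.71.
Total = £15,105.08 + £47,362.57 + £86,049.71 = £148,517.36.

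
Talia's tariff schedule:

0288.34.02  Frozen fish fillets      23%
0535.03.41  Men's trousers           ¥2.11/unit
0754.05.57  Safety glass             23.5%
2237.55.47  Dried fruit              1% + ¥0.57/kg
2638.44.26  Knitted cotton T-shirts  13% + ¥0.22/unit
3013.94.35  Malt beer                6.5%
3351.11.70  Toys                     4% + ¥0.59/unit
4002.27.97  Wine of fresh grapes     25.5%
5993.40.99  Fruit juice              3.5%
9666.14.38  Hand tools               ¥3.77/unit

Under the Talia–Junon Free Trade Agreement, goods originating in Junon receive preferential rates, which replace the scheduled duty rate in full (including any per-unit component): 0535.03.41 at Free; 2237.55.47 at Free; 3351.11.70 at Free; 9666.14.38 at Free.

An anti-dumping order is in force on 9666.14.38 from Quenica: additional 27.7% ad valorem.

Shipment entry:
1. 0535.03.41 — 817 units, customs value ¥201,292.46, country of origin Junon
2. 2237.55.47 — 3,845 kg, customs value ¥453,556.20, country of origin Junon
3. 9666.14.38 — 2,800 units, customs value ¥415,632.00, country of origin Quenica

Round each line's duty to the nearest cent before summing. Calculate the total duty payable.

Line 1 (0535.03.41, Junon, 817 units, ¥201,292.46):
Base rate for 0535.03.41 is ¥2.11/unit.
Origin Junon qualifies under the Talia–Junon agreement and 0535.03.41 is covered: preferential rate Free applies instead.
Duty = ¥201,292.46 × 0% = ¥0.00.
Line 2 (2237.55.47, Junon, 3,845 kg, ¥453,556.20):
Base rate for 2237.55.47 is 1% + ¥0.57/kg.
Origin Junon qualifies under the Talia–Junon agreement and 2237.55.47 is covered: preferential rate Free applies instead.
Duty = ¥453,556.20 × 0% = ¥0.00.
Line 3 (9666.14.38, Quenica, 2,800 units, ¥415,632.00):
Base rate for 9666.14.38 is ¥3.77/unit.
9666.14.38 has an FTA preferential rate, but origin Quenica is not Junon; base rate stands.
Additional duty on 9666.14.38 from Quenica: +27.7% ad valorem. Applied ad valorem rate = 27.7%.
Duty = ¥415,632.00 × 27.7% + 2,800 × ¥3.77 = ¥125,686.06.
Total = ¥0.00 + ¥0.00 + ¥125,686.06 = ¥125,686.06.

¥125,686.06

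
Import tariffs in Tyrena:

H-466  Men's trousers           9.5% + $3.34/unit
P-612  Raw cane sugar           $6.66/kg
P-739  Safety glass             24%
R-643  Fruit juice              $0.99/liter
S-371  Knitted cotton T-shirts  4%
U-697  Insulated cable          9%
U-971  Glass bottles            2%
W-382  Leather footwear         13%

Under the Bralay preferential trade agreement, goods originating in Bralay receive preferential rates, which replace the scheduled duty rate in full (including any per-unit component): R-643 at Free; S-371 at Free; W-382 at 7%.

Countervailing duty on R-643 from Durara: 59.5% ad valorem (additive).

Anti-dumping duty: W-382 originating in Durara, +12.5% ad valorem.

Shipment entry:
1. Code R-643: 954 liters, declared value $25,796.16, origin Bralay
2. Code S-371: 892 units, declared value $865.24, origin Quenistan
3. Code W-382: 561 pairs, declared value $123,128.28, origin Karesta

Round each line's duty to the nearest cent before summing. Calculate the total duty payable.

$16,041.29

Line 1 (R-643, Bralay, 954 liters, $25,796.16):
Base rate for R-643 is $0.99/liter.
Origin Bralay qualifies under the Tyrena–Bralay agreement and R-643 is covered: preferential rate Free applies instead.
The additional-duty order on R-643 targets Durara, not Bralay; it does not apply.
Duty = $25,796.16 × 0% = $0.00.
Line 2 (S-371, Quenistan, 892 units, $865.24):
Base rate for S-371 is 4%.
S-371 has an FTA preferential rate, but origin Quenistan is not Bralay; base rate stands.
Duty = $865.24 × 4% = $34.61.
Line 3 (W-382, Karesta, 561 pairs, $123,128.28):
Base rate for W-382 is 13%.
W-382 has an FTA preferential rate, but origin Karesta is not Bralay; base rate stands.
The additional-duty order on W-382 targets Durara, not Karesta; it does not apply.
Duty = $123,128.28 × 13% = $16,006.68.
Total = $0.00 + $34.61 + $16,006.68 = $16,041.29.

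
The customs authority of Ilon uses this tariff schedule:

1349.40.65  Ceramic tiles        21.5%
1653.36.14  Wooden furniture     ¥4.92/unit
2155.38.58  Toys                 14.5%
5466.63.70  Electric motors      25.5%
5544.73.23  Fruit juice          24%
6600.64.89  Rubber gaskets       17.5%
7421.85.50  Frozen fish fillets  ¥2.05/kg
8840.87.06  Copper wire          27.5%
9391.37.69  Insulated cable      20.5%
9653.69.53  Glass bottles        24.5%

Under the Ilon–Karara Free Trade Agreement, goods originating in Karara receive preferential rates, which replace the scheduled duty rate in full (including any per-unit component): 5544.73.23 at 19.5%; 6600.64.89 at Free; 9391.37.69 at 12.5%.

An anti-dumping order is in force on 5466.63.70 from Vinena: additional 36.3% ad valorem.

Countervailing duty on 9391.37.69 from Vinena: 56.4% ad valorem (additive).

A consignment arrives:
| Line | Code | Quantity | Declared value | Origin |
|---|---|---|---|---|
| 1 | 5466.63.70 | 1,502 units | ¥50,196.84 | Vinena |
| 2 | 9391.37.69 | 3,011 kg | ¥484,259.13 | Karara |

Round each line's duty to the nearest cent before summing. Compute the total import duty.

¥91,554.04

Line 1 (5466.63.70, Vinena, 1,502 units, ¥50,196.84):
Base rate for 5466.63.70 is 25.5%.
Additional duty on 5466.63.70 from Vinena: +36.3%. Applied ad valorem rate: 25.5% + 36.3% = 61.8%.
Duty = ¥50,196.84 × 61.8% = ¥31,021.65.
Line 2 (9391.37.69, Karara, 3,011 kg, ¥484,259.13):
Base rate for 9391.37.69 is 20.5%.
Origin Karara qualifies under the Ilon–Karara agreement and 9391.37.69 is covered: preferential rate 12.5% applies instead.
The additional-duty order on 9391.37.69 targets Vinena, not Karara; it does not apply.
Duty = ¥484,259.13 × 12.5% = ¥60,532.39.
Total = ¥31,021.65 + ¥60,532.39 = ¥91,554.04.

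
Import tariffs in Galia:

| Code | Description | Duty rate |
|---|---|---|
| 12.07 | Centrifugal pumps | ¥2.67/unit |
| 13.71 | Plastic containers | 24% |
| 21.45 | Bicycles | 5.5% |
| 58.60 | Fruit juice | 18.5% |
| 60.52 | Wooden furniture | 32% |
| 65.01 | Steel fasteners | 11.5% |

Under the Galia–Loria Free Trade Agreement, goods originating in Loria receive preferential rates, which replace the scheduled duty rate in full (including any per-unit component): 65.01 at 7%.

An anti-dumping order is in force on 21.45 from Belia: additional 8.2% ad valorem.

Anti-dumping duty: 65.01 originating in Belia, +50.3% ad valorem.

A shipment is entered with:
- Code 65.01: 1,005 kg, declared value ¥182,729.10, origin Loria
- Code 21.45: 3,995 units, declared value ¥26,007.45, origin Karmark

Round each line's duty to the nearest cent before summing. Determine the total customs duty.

Line 1 (65.01, Loria, 1,005 kg, ¥182,729.10):
Base rate for 65.01 is 11.5%.
Origin Loria qualifies under the Galia–Loria agreement and 65.01 is covered: preferential rate 7% applies instead.
The additional-duty order on 65.01 targets Belia, not Loria; it does not apply.
Duty = ¥182,729.10 × 7% = ¥12,791.04.
Line 2 (21.45, Karmark, 3,995 units, ¥26,007.45):
Base rate for 21.45 is 5.5%.
The additional-duty order on 21.45 targets Belia, not Karmark; it does not apply.
Duty = ¥26,007.45 × 5.5% = ¥1,430.41.
Total = ¥12,791.04 + ¥1,430.41 = ¥14,221.45.

¥14,221.45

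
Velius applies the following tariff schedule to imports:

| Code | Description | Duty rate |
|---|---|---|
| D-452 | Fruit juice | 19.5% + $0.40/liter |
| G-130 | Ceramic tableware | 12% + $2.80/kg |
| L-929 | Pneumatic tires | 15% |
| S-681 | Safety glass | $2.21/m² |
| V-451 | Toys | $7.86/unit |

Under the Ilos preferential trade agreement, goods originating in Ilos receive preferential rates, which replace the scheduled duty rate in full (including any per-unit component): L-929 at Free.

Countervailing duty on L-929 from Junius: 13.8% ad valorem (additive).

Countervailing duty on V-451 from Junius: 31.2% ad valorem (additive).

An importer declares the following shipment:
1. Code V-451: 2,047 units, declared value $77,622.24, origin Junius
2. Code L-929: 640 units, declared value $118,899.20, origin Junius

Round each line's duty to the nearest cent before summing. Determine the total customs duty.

$74,550.53

Line 1 (V-451, Junius, 2,047 units, $77,622.24):
Base rate for V-451 is $7.86/unit.
Additional duty on V-451 from Junius: +31.2% ad valorem. Applied ad valorem rate = 31.2%.
Duty = $77,622.24 × 31.2% + 2,047 × $7.86 = $40,307.56.
Line 2 (L-929, Junius, 640 units, $118,899.20):
Base rate for L-929 is 15%.
L-929 has an FTA preferential rate, but origin Junius is not Ilos; base rate stands.
Additional duty on L-929 from Junius: +13.8%. Applied ad valorem rate: 15% + 13.8% = 28.8%.
Duty = $118,899.20 × 28.8% = $34,242.97.
Total = $40,307.56 + $34,242.97 = $74,550.53.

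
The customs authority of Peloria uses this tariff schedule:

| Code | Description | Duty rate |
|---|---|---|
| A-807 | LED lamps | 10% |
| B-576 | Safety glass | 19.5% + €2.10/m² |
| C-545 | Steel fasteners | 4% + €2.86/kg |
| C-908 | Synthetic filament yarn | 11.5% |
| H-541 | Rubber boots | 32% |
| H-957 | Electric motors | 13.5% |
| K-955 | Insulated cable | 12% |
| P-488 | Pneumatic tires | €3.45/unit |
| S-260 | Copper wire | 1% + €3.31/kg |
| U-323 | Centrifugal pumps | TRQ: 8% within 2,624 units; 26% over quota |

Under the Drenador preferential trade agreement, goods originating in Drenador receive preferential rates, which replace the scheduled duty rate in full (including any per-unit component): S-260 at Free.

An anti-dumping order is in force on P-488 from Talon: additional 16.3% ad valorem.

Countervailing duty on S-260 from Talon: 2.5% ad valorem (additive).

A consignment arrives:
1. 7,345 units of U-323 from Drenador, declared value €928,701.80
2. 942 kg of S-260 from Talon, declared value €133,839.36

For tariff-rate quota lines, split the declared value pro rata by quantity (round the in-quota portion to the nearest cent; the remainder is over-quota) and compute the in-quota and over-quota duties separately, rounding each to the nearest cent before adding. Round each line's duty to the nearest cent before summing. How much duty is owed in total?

Line 1 (U-323, Drenador, 7,345 units, €928,701.80):
Code U-323 is under a tariff-rate quota (threshold 2,624 units). In-quota: 2,624 units at 8%; over-quota: 4,721 units at 26%.
Pro-rata value split: in-quota = €928,701.80 × 2,624/7,345 = €331,778.56; over-quota = €928,701.80 − €331,778.56 = €596,923.24.
In-quota duty = €331,778.56 × 8% = €26,542.28. Over-quota duty = €596,923.24 × 26% = €155,200.04.
Line duty = €26,542.28 + €155,200.04 = €181,742.32.
Line 2 (S-260, Talon, 942 kg, €133,839.36):
Base rate for S-260 is 1% + €3.31/kg.
S-260 has an FTA preferential rate, but origin Talon is not Drenador; base rate stands.
Additional duty on S-260 from Talon: +2.5%. Applied ad valorem rate: 1% + 2.5% = 3.5%.
Duty = €133,839.36 × 3.5% + 942 × €3.31 = €7,802.40.
Total = €181,742.32 + €7,802.40 = €189,544.72.

€189,544.72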